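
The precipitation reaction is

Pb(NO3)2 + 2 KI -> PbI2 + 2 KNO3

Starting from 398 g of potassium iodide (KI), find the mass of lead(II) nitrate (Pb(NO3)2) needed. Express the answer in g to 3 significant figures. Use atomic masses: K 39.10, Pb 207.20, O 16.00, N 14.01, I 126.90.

M(KI) = 39.10 + 126.90 = 166.00 g/mol.
M(Pb(NO3)2) = 207.20 + 2(14.01) + 6(16.00) = 331.22 g/mol.
n(KI) = 398.0 g / 166.00 g/mol = 2.398 mol.
From the equation the KI:Pb(NO3)2 mole ratio is 2:1, so n(Pb(NO3)2) = 2.398 × 1/2 = 1.199 mol.
Mass of Pb(NO3)2 = 1.199 mol × 331.22 g/mol = 397.1 g.

397 g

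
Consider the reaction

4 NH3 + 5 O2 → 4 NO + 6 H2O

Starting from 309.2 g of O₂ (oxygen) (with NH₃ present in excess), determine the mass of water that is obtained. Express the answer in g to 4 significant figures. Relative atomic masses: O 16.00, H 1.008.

M(O2) = 2(16.00) = 32.00 g/mol.
M(H2O) = 2(1.008) + 16.00 = 18.016 g/mol.
n(O2) = 309.20 g / 32.00 g/mol = 9.6625 mol.
From the equation the O2:H2O mole ratio is 5:6, so n(H2O) = 9.6625 × 6/5 = 11.595 mol.
Mass of H2O = 11.595 mol × 18.016 g/mol = 208.90 g.

208.9 g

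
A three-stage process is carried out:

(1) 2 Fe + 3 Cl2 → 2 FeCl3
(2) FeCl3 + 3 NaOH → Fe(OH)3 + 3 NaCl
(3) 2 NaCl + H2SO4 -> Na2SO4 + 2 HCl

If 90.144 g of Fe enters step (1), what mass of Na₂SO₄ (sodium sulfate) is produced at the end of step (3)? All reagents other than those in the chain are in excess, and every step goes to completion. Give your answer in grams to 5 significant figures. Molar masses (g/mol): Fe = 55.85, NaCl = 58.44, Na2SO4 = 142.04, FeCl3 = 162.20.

343.89 g

n(Fe) = 90.144 / 55.85 = 1.61404 mol.
Reaction (1): Fe→FeCl3 ratio 2:2 ⇒ n(FeCl3) = 1.61404 mol.
Reaction (2): FeCl3→NaCl ratio 1:3 ⇒ n(NaCl) = 4.84211 mol.
Reaction (3): NaCl→Na2SO4 ratio 2:1 ⇒ n(Na2SO4) = 2.42106 mol.
Mass of Na2SO4 = 2.42106 × 142.04 = 343.887 g.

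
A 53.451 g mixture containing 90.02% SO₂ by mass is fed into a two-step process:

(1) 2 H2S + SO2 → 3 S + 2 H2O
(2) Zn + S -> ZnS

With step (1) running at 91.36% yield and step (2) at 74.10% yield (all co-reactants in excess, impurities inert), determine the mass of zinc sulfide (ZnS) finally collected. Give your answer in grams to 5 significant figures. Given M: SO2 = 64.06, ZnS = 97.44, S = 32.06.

148.64 g

Pure SO2 = 53.451 × 0.9002 = 48.1166 g.
n(SO2) = 48.1166 / 64.06 = 0.751118 mol.
Step 1 (SO2:S = 1:3): theoretical n(S) = 2.25335 mol; at 91.36% yield, n(S) = 2.05866 mol.
Step 2 (S:ZnS = 1:1): theoretical n(ZnS) = 2.05866 mol, so theoretical mass = 2.05866 × 97.44 = 200.596 g.
At 74.10% yield, actual mass of ZnS = 200.596 × 0.7410 = 148.642 g.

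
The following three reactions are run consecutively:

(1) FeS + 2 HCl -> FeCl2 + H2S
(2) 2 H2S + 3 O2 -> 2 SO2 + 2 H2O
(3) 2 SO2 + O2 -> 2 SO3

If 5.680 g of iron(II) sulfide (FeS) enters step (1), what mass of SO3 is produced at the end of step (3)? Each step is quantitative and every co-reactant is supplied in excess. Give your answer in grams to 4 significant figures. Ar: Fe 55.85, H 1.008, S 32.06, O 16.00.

5.173 g

M(FeS) = 55.85 + 32.06 = 87.91 g/mol.
M(SO3) = 32.06 + 3(16.00) = 80.06 g/mol.
n(FeS) = 5.680 / 87.91 = 0.064612 mol.
Reaction (1): FeS→H2S ratio 1:1 ⇒ n(H2S) = 0.064612 mol.
Reaction (2): H2S→SO2 ratio 2:2 ⇒ n(SO2) = 0.064612 mol.
Reaction (3): SO2→SO3 ratio 2:2 ⇒ n(SO3) = 0.064612 mol.
Mass of SO3 = 0.064612 × 80.06 = 5.1728 g.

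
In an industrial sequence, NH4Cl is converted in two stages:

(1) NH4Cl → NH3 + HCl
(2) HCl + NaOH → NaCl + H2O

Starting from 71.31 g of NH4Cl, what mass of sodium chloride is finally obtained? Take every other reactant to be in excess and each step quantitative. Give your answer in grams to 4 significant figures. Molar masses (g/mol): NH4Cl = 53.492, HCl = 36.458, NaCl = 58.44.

77.91 g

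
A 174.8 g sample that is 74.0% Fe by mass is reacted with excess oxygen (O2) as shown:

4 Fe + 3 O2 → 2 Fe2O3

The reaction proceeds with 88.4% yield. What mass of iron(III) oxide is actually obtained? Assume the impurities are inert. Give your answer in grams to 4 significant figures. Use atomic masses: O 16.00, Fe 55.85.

163.5 g

Pure Fe available = 174.8 g × 0.740 = 129.35 g.
M(Fe) = 55.85 g/mol.
M(Fe2O3) = 2(55.85) + 3(16.00) = 159.70 g/mol.
n(Fe) = 129.35 g / 55.85 g/mol = 2.3161 mol.
From the equation the Fe:Fe2O3 mole ratio is 4:2, so n(Fe2O3) = 2.3161 × 2/4 = 1.1580 mol.
Mass of Fe2O3 = 1.1580 mol × 159.70 g/mol = 184.94 g.
Actual mass collected = 184.94 g × 0.884 = 163.48 g.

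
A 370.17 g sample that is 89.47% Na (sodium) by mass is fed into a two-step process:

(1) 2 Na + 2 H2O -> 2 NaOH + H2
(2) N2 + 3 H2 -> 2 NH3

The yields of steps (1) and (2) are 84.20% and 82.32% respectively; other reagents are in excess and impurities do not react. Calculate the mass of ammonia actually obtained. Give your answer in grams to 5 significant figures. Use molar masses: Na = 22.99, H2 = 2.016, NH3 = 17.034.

56.696 g

Pure Na = 370.17 × 0.8947 = 331.191 g.
n(Na) = 331.191 / 22.99 = 14.4059 mol.
Step 1 (Na:H2 = 2:1): theoretical n(H2) = 7.20294 mol; at 84.20% yield, n(H2) = 6.06487 mol.
Step 2 (H2:NH3 = 3:2): theoretical n(NH3) = 4.04325 mol, so theoretical mass = 4.04325 × 17.034 = 68.8727 g.
At 82.32% yield, actual mass of NH3 = 68.8727 × 0.8232 = 56.6960 g.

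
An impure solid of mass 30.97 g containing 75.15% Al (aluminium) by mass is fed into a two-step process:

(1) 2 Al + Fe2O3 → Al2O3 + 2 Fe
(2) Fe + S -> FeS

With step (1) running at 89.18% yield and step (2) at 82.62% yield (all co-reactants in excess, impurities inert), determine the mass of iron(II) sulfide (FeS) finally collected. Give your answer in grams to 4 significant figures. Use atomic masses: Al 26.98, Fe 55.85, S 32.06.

Pure Al = 30.97 × 0.7515 = 23.274 g.
M(Al) = 26.98 g/mol.
M(FeS) = 55.85 + 32.06 = 87.91 g/mol.
n(Al) = 23.274 / 26.98 = 0.86264 mol.
Step 1 (Al:Fe = 2:2): theoretical n(Fe) = 0.86264 mol; at 89.18% yield, n(Fe) = 0.76930 mol.
Step 2 (Fe:FeS = 1:1): theoretical n(FeS) = 0.76930 mol, so theoretical mass = 0.76930 × 87.91 = 67.629 g.
At 82.62% yield, actual mass of FeS = 67.629 × 0.8262 = 55.875 g.

55.88 g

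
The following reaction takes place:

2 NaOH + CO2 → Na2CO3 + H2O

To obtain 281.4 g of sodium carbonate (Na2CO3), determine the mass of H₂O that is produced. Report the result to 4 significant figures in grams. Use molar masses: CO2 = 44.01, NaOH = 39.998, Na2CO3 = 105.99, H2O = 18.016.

47.83 g

n(Na2CO3) = 281.40 g / 105.99 g/mol = 2.6550 mol.
From the equation the Na2CO3:H2O mole ratio is 1:1, so n(H2O) = 2.6550 × 1/1 = 2.6550 mol.
Mass of H2O = 2.6550 mol × 18.016 g/mol = 47.832 g.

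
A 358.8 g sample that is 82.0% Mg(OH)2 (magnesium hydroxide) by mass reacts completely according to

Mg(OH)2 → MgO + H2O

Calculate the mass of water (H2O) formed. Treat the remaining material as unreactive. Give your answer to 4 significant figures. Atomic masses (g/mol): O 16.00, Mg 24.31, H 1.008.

90.88 g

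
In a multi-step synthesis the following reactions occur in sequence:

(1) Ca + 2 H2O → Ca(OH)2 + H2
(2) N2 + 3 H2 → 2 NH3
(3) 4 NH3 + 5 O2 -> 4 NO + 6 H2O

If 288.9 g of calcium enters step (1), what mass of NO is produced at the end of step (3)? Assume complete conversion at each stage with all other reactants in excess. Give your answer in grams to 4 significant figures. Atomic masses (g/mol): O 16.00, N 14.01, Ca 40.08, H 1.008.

144.2 g

M(Ca) = 40.08 g/mol.
M(NO) = 14.01 + 16.00 = 30.01 g/mol.
n(Ca) = 288.9 / 40.08 = 7.2081 mol.
Reaction (1): Ca→H2 ratio 1:1 ⇒ n(H2) = 7.2081 mol.
Reaction (2): H2→NH3 ratio 3:2 ⇒ n(NH3) = 4.8054 mol.
Reaction (3): NH3→NO ratio 4:4 ⇒ n(NO) = 4.8054 mol.
Mass of NO = 4.8054 × 30.01 = 144.21 g.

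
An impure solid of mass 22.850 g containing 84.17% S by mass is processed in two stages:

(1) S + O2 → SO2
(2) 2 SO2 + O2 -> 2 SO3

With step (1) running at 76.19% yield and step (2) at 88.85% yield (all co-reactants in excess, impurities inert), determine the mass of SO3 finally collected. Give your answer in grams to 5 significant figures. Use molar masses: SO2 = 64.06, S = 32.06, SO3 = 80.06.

32.513 g

Pure S = 22.850 × 0.8417 = 19.2328 g.
n(S) = 19.2328 / 32.06 = 0.599902 mol.
Step 1 (S:SO2 = 1:1): theoretical n(SO2) = 0.599902 mol; at 76.19% yield, n(SO2) = 0.457065 mol.
Step 2 (SO2:SO3 = 2:2): theoretical n(SO3) = 0.457065 mol, so theoretical mass = 0.457065 × 80.06 = 36.5926 g.
At 88.85% yield, actual mass of SO3 = 36.5926 × 0.8885 = 32.5125 g.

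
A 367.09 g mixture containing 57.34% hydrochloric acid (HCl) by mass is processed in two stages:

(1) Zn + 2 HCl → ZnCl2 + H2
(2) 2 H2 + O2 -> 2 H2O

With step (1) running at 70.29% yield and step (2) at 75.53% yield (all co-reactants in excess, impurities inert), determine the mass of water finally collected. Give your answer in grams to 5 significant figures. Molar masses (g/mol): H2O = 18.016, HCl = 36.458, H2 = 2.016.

27.611 g

Pure HCl = 367.09 × 0.5734 = 210.489 g.
n(HCl) = 210.489 / 36.458 = 5.77348 mol.
Step 1 (HCl:H2 = 2:1): theoretical n(H2) = 2.88674 mol; at 70.29% yield, n(H2) = 2.02909 mol.
Step 2 (H2:H2O = 2:2): theoretical n(H2O) = 2.02909 mol, so theoretical mass = 2.02909 × 18.016 = 36.5561 g.
At 75.53% yield, actual mass of H2O = 36.5561 × 0.7553 = 27.6108 g.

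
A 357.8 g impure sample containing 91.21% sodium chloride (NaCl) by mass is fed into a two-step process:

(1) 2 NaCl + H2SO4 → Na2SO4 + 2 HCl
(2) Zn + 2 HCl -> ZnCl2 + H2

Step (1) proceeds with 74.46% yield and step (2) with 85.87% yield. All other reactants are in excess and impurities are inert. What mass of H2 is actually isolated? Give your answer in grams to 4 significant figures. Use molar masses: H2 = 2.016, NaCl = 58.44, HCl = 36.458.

3.599 g

Pure NaCl = 357.8 × 0.9121 = 326.35 g.
n(NaCl) = 326.35 / 58.44 = 5.5843 mol.
Step 1 (NaCl:HCl = 2:2): theoretical n(HCl) = 5.5843 mol; at 74.46% yield, n(HCl) = 4.1581 mol.
Step 2 (HCl:H2 = 2:1): theoretical n(H2) = 2.0791 mol, so theoretical mass = 2.0791 × 2.016 = 4.1914 g.
At 85.87% yield, actual mass of H2 = 4.1914 × 0.8587 = 3.5991 g.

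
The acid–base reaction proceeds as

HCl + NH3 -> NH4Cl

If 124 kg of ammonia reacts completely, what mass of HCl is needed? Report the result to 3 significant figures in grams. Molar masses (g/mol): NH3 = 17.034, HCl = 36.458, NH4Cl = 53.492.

Convert: 124 kg = 124000 g.
n(NH3) = 124000 g / 17.034 g/mol = 7280 mol.
From the equation the NH3:HCl mole ratio is 1:1, so n(HCl) = 7280 × 1/1 = 7280 mol.
Mass of HCl = 7280 mol × 36.458 g/mol = 265400 g.

265000 g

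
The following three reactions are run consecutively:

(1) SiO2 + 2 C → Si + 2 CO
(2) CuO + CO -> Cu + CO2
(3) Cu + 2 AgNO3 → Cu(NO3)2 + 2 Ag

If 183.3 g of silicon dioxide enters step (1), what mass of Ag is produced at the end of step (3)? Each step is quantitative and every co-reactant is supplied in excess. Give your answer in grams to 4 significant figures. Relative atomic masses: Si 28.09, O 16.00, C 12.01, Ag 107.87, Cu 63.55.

1316 g

M(SiO2) = 28.09 + 2(16.00) = 60.09 g/mol.
M(Ag) = 107.87 g/mol.
n(SiO2) = 183.3 / 60.09 = 3.0504 mol.
Reaction (1): SiO2→CO ratio 1:2 ⇒ n(CO) = 6.1008 mol.
Reaction (2): CO→Cu ratio 1:1 ⇒ n(Cu) = 6.1008 mol.
Reaction (3): Cu→Ag ratio 1:2 ⇒ n(Ag) = 12.202 mol.
Mass of Ag = 12.202 × 107.87 = 1316.2 g.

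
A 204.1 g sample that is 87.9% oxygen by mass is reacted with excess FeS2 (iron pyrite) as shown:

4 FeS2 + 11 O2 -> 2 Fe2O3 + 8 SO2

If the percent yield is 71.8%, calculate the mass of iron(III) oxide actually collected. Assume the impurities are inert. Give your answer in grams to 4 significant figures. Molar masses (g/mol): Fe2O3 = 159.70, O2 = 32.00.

116.9 g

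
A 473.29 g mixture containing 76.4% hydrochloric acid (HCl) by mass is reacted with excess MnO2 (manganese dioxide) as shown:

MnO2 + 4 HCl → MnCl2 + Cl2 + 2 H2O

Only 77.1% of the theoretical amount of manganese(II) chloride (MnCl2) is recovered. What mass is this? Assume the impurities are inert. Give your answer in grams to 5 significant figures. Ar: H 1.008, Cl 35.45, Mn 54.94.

240.57 g

Pure HCl available = 473.29 g × 0.764 = 361.594 g.
M(HCl) = 1.008 + 35.45 = 36.458 g/mol.
M(MnCl2) = 54.94 + 2(35.45) = 125.84 g/mol.
n(HCl) = 361.594 g / 36.458 g/mol = 9.91809 mol.
From the equation the HCl:MnCl2 mole ratio is 4:1, so n(MnCl2) = 9.91809 × 1/4 = 2.47952 mol.
Mass of MnCl2 = 2.47952 mol × 125.84 g/mol = 312.023 g.
Actual mass collected = 312.023 g × 0.771 = 240.570 g.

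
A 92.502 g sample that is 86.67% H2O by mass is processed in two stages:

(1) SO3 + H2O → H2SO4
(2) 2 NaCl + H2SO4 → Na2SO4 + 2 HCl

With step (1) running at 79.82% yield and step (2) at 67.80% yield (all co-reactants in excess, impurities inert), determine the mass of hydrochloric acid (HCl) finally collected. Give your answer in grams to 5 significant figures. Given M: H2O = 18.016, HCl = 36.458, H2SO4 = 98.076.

175.60 g

Pure H2O = 92.502 × 0.8667 = 80.1715 g.
n(H2O) = 80.1715 / 18.016 = 4.45002 mol.
Step 1 (H2O:H2SO4 = 1:1): theoretical n(H2SO4) = 4.45002 mol; at 79.82% yield, n(H2SO4) = 3.55200 mol.
Step 2 (H2SO4:HCl = 1:2): theoretical n(HCl) = 7.10401 mol, so theoretical mass = 7.10401 × 36.458 = 258.998 g.
At 67.80% yield, actual mass of HCl = 258.998 × 0.6780 = 175.601 g.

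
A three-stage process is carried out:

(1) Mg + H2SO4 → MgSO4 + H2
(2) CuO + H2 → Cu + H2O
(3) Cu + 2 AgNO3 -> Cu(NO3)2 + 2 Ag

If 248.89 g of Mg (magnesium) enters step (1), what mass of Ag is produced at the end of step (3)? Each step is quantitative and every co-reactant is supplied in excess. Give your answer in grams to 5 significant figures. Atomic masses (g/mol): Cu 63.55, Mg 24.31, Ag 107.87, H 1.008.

2208.8 g

M(Mg) = 24.31 g/mol.
M(Ag) = 107.87 g/mol.
n(Mg) = 248.89 / 24.31 = 10.2382 mol.
Reaction (1): Mg→H2 ratio 1:1 ⇒ n(H2) = 10.2382 mol.
Reaction (2): H2→Cu ratio 1:1 ⇒ n(Cu) = 10.2382 mol.
Reaction (3): Cu→Ag ratio 1:2 ⇒ n(Ag) = 20.4763 mol.
Mass of Ag = 20.4763 × 107.87 = 2208.78 g.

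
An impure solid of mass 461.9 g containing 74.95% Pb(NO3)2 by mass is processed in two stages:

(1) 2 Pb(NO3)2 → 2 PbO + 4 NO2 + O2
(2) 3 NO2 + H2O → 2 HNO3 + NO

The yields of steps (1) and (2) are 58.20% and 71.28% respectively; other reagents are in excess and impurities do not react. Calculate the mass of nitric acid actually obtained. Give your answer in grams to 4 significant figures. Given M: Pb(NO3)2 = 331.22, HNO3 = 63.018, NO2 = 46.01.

36.43 g

Pure Pb(NO3)2 = 461.9 × 0.7495 = 346.19 g.
n(Pb(NO3)2) = 346.19 / 331.22 = 1.0452 mol.
Step 1 (Pb(NO3)2:NO2 = 2:4): theoretical n(NO2) = 2.0904 mol; at 58.20% yield, n(NO2) = 1.2166 mol.
Step 2 (NO2:HNO3 = 3:2): theoretical n(HNO3) = 0.81108 mol, so theoretical mass = 0.81108 × 63.018 = 51.113 g.
At 71.28% yield, actual mass of HNO3 = 51.113 × 0.7128 = 36.433 g.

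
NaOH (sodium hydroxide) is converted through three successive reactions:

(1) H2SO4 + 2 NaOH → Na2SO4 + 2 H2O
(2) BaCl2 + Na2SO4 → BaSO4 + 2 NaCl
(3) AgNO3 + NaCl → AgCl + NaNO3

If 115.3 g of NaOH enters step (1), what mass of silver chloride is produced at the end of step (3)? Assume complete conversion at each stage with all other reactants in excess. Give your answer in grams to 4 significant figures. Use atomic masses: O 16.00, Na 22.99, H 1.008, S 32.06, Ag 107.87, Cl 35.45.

M(NaOH) = 22.99 + 16.00 + 1.008 = 39.998 g/mol.
M(AgCl) = 107.87 + 35.45 = 143.32 g/mol.
n(NaOH) = 115.3 / 39.998 = 2.8826 mol.
Reaction (1): NaOH→Na2SO4 ratio 2:1 ⇒ n(Na2SO4) = 1.4413 mol.
Reaction (2): Na2SO4→NaCl ratio 1:2 ⇒ n(NaCl) = 2.8826 mol.
Reaction (3): NaCl→AgCl ratio 1:1 ⇒ n(AgCl) = 2.8826 mol.
Mass of AgCl = 2.8826 × 143.32 = 413.14 g.

413.1 g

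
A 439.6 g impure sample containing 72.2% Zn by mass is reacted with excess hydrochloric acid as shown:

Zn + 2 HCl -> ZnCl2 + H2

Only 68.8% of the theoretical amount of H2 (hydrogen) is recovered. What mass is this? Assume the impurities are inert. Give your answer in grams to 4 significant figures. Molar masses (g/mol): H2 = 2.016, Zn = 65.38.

6.733 g

Pure Zn available = 439.6 g × 0.722 = 317.39 g.
n(Zn) = 317.39 g / 65.38 g/mol = 4.8546 mol.
From the equation the Zn:H2 mole ratio is 1:1, so n(H2) = 4.8546 × 1/1 = 4.8546 mol.
Mass of H2 = 4.8546 mol × 2.016 g/mol = 9.7868 g.
Actual mass collected = 9.7868 g × 0.688 = 6.7333 g.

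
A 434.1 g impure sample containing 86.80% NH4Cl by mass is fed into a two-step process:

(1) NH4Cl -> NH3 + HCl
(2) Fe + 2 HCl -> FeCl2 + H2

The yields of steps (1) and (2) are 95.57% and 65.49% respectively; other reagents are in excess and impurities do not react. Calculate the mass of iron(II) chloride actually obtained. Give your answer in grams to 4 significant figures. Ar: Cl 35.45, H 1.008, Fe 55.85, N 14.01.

279.4 g

Pure NH4Cl = 434.1 × 0.8680 = 376.80 g.
M(NH4Cl) = 14.01 + 4(1.008) + 35.45 = 53.492 g/mol.
M(FeCl2) = 55.85 + 2(35.45) = 126.75 g/mol.
n(NH4Cl) = 376.80 / 53.492 = 7.0440 mol.
Step 1 (NH4Cl:HCl = 1:1): theoretical n(HCl) = 7.0440 mol; at 95.57% yield, n(HCl) = 6.7320 mol.
Step 2 (HCl:FeCl2 = 2:1): theoretical n(FeCl2) = 3.3660 mol, so theoretical mass = 3.3660 × 126.75 = 426.64 g.
At 65.49% yield, actual mass of FeCl2 = 426.64 × 0.6549 = 279.41 g.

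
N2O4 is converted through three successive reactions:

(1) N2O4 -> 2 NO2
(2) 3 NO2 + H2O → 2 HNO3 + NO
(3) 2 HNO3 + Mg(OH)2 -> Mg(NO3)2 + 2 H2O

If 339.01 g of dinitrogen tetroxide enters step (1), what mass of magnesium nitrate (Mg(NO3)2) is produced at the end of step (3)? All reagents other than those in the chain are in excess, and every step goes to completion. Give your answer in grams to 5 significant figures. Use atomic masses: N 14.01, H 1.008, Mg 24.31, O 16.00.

M(N2O4) = 2(14.01) + 4(16.00) = 92.02 g/mol.
M(Mg(NO3)2) = 24.31 + 2(14.01) + 6(16.00) = 148.33 g/mol.
n(N2O4) = 339.01 / 92.02 = 3.68409 mol.
Reaction (1): N2O4→NO2 ratio 1:2 ⇒ n(NO2) = 7.36818 mol.
Reaction (2): NO2→HNO3 ratio 3:2 ⇒ n(HNO3) = 4.91212 mol.
Reaction (3): HNO3→Mg(NO3)2 ratio 2:1 ⇒ n(Mg(NO3)2) = 2.45606 mol.
Mass of Mg(NO3)2 = 2.45606 × 148.33 = 364.307 g.

364.31 g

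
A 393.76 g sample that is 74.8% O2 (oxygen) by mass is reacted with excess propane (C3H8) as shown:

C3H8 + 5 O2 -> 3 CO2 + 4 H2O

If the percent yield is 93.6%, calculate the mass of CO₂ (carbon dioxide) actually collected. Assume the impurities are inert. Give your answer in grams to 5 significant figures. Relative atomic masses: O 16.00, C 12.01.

Pure O2 available = 393.76 g × 0.748 = 294.532 g.
M(O2) = 2(16.00) = 32.00 g/mol.
M(CO2) = 12.01 + 2(16.00) = 44.01 g/mol.
n(O2) = 294.532 g / 32.00 g/mol = 9.20414 mol.
From the equation the O2:CO2 mole ratio is 5:3, so n(CO2) = 9.20414 × 3/5 = 5.52248 mol.
Mass of CO2 = 5.52248 mol × 44.01 g/mol = 243.045 g.
Actual mass collected = 243.045 g × 0.936 = 227.490 g.

227.49 g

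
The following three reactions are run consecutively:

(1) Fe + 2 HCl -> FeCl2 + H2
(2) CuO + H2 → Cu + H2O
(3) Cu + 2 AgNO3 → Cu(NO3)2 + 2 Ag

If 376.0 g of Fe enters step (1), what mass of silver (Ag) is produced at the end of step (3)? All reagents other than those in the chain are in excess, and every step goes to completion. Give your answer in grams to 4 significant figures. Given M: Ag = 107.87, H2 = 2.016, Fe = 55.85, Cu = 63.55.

1452 g

n(Fe) = 376.0 / 55.85 = 6.7323 mol.
Reaction (1): Fe→H2 ratio 1:1 ⇒ n(H2) = 6.7323 mol.
Reaction (2): H2→Cu ratio 1:1 ⇒ n(Cu) = 6.7323 mol.
Reaction (3): Cu→Ag ratio 1:2 ⇒ n(Ag) = 13.465 mol.
Mass of Ag = 13.465 × 107.87 = 1452.4 g.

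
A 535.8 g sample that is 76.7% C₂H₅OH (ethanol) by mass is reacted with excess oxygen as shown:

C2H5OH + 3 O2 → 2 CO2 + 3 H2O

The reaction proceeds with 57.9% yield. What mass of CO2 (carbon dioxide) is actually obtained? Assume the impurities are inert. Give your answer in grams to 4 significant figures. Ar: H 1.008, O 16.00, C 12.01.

454.6 g

Pure C2H5OH available = 535.8 g × 0.767 = 410.96 g.
M(C2H5OH) = 2(12.01) + 6(1.008) + 16.00 = 46.068 g/mol.
M(CO2) = 12.01 + 2(16.00) = 44.01 g/mol.
n(C2H5OH) = 410.96 g / 46.068 g/mol = 8.9207 mol.
From the equation the C2H5OH:CO2 mole ratio is 1:2, so n(CO2) = 8.9207 × 2/1 = 17.841 mol.
Mass of CO2 = 17.841 mol × 44.01 g/mol = 785.20 g.
Actual mass collected = 785.20 g × 0.579 = 454.63 g.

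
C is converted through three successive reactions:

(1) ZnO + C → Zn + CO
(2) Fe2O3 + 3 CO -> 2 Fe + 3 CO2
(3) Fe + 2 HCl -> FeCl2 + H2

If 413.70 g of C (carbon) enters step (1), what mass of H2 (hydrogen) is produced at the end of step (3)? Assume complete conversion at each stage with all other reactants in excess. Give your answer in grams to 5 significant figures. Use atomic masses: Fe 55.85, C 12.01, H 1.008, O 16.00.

M(C) = 12.01 g/mol.
M(H2) = 2(1.008) = 2.016 g/mol.
n(C) = 413.70 / 12.01 = 34.4463 mol.
Reaction (1): C→CO ratio 1:1 ⇒ n(CO) = 34.4463 mol.
Reaction (2): CO→Fe ratio 3:2 ⇒ n(Fe) = 22.9642 mol.
Reaction (3): Fe→H2 ratio 1:1 ⇒ n(H2) = 22.9642 mol.
Mass of H2 = 22.9642 × 2.016 = 46.2958 g.

46.296 g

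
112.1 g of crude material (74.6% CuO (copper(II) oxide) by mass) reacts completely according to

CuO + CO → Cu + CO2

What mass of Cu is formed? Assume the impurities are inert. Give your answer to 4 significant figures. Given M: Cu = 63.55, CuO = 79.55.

66.81 g

Mass of pure CuO = 112.1 g × 0.746 = 83.627 g.
n(CuO) = 83.627 g / 79.55 g/mol = 1.0512 mol.
From the equation the CuO:Cu mole ratio is 1:1, so n(Cu) = 1.0512 × 1/1 = 1.0512 mol.
Mass of Cu = 1.0512 mol × 63.55 g/mol = 66.807 g.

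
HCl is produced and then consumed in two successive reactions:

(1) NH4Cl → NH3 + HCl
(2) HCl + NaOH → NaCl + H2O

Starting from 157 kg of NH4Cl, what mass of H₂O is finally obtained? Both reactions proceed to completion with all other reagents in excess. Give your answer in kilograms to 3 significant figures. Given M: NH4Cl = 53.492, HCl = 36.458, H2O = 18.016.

157 kg = 157000 g.
n(NH4Cl) = 157000 / 53.492 = 2935 mol.
Step 1 gives a 1:1 ratio of NH4Cl to HCl, so n(HCl) = 2935 mol.
In step 2 the HCl:H2O ratio is 1:1, so n(H2O) = 2935 mol.
Mass of H2O = 2935 × 18.016 = 52880 g = 52.9 kg.

52.9 kg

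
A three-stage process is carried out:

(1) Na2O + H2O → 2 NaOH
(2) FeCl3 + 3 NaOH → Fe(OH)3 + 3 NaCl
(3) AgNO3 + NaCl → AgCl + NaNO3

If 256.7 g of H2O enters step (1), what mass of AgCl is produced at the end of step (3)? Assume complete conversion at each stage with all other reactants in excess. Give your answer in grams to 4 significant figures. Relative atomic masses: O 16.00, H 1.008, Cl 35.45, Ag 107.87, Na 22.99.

M(H2O) = 2(1.008) + 16.00 = 18.016 g/mol.
M(AgCl) = 107.87 + 35.45 = 143.32 g/mol.
n(H2O) = 256.7 / 18.016 = 14.248 mol.
Reaction (1): H2O→NaOH ratio 1:2 ⇒ n(NaOH) = 28.497 mol.
Reaction (2): NaOH→NaCl ratio 3:3 ⇒ n(NaCl) = 28.497 mol.
Reaction (3): NaCl→AgCl ratio 1:1 ⇒ n(AgCl) = 28.497 mol.
Mass of AgCl = 28.497 × 143.32 = 4084.2 g.

4084 g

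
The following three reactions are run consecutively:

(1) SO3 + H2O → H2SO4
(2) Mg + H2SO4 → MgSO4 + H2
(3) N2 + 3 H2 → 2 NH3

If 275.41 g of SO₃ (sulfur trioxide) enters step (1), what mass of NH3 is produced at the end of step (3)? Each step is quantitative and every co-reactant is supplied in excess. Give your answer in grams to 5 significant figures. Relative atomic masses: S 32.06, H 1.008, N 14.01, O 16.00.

M(SO3) = 32.06 + 3(16.00) = 80.06 g/mol.
M(NH3) = 14.01 + 3(1.008) = 17.034 g/mol.
n(SO3) = 275.41 / 80.06 = 3.44004 mol.
Reaction (1): SO3→H2SO4 ratio 1:1 ⇒ n(H2SO4) = 3.44004 mol.
Reaction (2): H2SO4→H2 ratio 1:1 ⇒ n(H2) = 3.44004 mol.
Reaction (3): H2→NH3 ratio 3:2 ⇒ n(NH3) = 2.29336 mol.
Mass of NH3 = 2.29336 × 17.034 = 39.0652 g.

39.065 g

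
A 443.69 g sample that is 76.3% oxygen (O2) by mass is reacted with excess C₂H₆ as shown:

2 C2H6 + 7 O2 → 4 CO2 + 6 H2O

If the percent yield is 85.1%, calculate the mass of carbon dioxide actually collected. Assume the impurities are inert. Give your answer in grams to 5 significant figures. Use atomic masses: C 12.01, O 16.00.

226.41 g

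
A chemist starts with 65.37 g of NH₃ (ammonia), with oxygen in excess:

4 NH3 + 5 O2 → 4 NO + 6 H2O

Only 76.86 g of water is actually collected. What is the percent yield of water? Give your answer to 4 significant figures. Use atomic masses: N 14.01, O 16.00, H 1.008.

74.11 %

M(NH3) = 14.01 + 3(1.008) = 17.034 g/mol.
M(H2O) = 2(1.008) + 16.00 = 18.016 g/mol.
n(NH3) = 65.370 g / 17.034 g/mol = 3.8376 mol.
From the equation the NH3:H2O mole ratio is 4:6, so n(H2O) = 3.8376 × 6/4 = 5.7564 mol.
Mass of H2O = 5.7564 mol × 18.016 g/mol = 103.71 g.
This is the theoretical yield. Percent yield = 76.86 g / 103.71 g × 100% = 74.112%.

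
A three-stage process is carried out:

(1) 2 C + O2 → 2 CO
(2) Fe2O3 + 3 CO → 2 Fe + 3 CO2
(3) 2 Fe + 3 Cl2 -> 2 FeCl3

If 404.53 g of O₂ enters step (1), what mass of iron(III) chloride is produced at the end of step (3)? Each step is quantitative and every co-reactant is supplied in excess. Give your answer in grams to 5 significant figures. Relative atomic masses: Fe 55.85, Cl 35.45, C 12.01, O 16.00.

M(O2) = 2(16.00) = 32.00 g/mol.
M(FeCl3) = 55.85 + 3(35.45) = 162.20 g/mol.
n(O2) = 404.53 / 32.00 = 12.6416 mol.
Reaction (1): O2→CO ratio 1:2 ⇒ n(CO) = 25.2831 mol.
Reaction (2): CO→Fe ratio 3:2 ⇒ n(Fe) = 16.8554 mol.
Reaction (3): Fe→FeCl3 ratio 2:2 ⇒ n(FeCl3) = 16.8554 mol.
Mass of FeCl3 = 16.8554 × 162.20 = 2733.95 g.

2733.9 g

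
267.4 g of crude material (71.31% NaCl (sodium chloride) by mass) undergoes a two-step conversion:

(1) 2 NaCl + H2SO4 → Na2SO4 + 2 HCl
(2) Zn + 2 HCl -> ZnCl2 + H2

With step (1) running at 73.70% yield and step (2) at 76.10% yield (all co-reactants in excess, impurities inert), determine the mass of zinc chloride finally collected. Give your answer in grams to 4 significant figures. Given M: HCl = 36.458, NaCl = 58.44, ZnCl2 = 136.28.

Pure NaCl = 267.4 × 0.7131 = 190.68 g.
n(NaCl) = 190.68 / 58.44 = 3.2629 mol.
Step 1 (NaCl:HCl = 2:2): theoretical n(HCl) = 3.2629 mol; at 73.70% yield, n(HCl) = 2.4047 mol.
Step 2 (HCl:ZnCl2 = 2:1): theoretical n(ZnCl2) = 1.2024 mol, so theoretical mass = 1.2024 × 136.28 = 163.86 g.
At 76.10% yield, actual mass of ZnCl2 = 163.86 × 0.7610 = 124.70 g.

124.7 g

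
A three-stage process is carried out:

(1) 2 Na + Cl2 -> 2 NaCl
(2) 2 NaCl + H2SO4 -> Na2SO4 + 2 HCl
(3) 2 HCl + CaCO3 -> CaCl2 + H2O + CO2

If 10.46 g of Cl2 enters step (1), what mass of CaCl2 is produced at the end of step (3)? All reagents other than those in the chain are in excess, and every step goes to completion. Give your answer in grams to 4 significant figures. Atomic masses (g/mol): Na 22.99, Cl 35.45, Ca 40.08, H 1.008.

M(Cl2) = 2(35.45) = 70.90 g/mol.
M(CaCl2) = 40.08 + 2(35.45) = 110.98 g/mol.
n(Cl2) = 10.46 / 70.90 = 0.14753 mol.
Reaction (1): Cl2→NaCl ratio 1:2 ⇒ n(NaCl) = 0.29506 mol.
Reaction (2): NaCl→HCl ratio 2:2 ⇒ n(HCl) = 0.29506 mol.
Reaction (3): HCl→CaCl2 ratio 2:1 ⇒ n(CaCl2) = 0.14753 mol.
Mass of CaCl2 = 0.14753 × 110.98 = 16.373 g.

16.37 g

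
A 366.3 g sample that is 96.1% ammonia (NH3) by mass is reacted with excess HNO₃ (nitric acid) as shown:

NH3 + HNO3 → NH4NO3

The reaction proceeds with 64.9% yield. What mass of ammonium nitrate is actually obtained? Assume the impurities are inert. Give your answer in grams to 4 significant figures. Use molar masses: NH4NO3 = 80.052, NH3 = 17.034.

1074 g

Pure NH3 available = 366.3 g × 0.961 = 352.01 g.
n(NH3) = 352.01 g / 17.034 g/mol = 20.665 mol.
From the equation the NH3:NH4NO3 mole ratio is 1:1, so n(NH4NO3) = 20.665 × 1/1 = 20.665 mol.
Mass of NH4NO3 = 20.665 mol × 80.052 g/mol = 1654.3 g.
Actual mass collected = 1654.3 g × 0.649 = 1073.6 g.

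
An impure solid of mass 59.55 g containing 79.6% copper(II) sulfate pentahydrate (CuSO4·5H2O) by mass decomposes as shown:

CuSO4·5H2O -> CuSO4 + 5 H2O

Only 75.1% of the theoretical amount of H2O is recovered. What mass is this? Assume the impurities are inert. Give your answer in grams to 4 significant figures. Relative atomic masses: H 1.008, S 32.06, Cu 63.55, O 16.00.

12.84 g

Pure CuSO4·5H2O available = 59.55 g × 0.796 = 47.402 g.
M(CuSO4·5H2O) = 63.55 + 32.06 + 9(16.00) + 10(1.008) = 249.69 g/mol.
M(H2O) = 2(1.008) + 16.00 = 18.016 g/mol.
n(CuSO4·5H2O) = 47.402 g / 249.69 g/mol = 0.18984 mol.
From the equation the CuSO4·5H2O:H2O mole ratio is 1:5, so n(H2O) = 0.18984 × 5/1 = 0.94921 mol.
Mass of H2O = 0.94921 mol × 18.016 g/mol = 17.101 g.
Actual mass collected = 17.101 g × 0.751 = 12.843 g.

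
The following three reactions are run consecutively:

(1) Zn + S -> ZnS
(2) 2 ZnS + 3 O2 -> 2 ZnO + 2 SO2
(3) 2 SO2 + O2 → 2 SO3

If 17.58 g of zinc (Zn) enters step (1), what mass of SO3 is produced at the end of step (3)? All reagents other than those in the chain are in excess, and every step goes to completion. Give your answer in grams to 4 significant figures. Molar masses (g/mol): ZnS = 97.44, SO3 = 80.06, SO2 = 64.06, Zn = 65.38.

n(Zn) = 17.58 / 65.38 = 0.26889 mol.
Reaction (1): Zn→ZnS ratio 1:1 ⇒ n(ZnS) = 0.26889 mol.
Reaction (2): ZnS→SO2 ratio 2:2 ⇒ n(SO2) = 0.26889 mol.
Reaction (3): SO2→SO3 ratio 2:2 ⇒ n(SO3) = 0.26889 mol.
Mass of SO3 = 0.26889 × 80.06 = 21.527 g.

21.53 g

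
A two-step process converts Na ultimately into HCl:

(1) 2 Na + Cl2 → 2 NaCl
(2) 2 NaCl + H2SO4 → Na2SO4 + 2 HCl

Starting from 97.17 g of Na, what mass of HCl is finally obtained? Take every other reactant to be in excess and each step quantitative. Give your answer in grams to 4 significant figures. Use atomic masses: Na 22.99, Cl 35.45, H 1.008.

M(Na) = 22.99 g/mol.
M(HCl) = 1.008 + 35.45 = 36.458 g/mol.
n(Na) = 97.170 / 22.99 = 4.2266 mol.
Step 1 gives a 2:2 ratio of Na to NaCl, so n(NaCl) = 4.2266 mol.
In step 2 the NaCl:HCl ratio is 2:2, so n(HCl) = 4.2266 mol.
Mass of HCl = 4.2266 × 36.458 = 154.09 g.

154.1 g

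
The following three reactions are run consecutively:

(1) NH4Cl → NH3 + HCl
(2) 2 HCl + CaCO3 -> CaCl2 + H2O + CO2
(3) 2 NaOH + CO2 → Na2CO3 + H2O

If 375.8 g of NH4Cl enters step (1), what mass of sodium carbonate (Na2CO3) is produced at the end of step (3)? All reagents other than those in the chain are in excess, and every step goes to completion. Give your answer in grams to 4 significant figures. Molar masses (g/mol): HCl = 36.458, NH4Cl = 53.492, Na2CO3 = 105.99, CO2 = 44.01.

n(NH4Cl) = 375.8 / 53.492 = 7.0253 mol.
Reaction (1): NH4Cl→HCl ratio 1:1 ⇒ n(HCl) = 7.0253 mol.
Reaction (2): HCl→CO2 ratio 2:1 ⇒ n(CO2) = 3.5127 mol.
Reaction (3): CO2→Na2CO3 ratio 1:1 ⇒ n(Na2CO3) = 3.5127 mol.
Mass of Na2CO3 = 3.5127 × 105.99 = 372.31 g.

372.3 g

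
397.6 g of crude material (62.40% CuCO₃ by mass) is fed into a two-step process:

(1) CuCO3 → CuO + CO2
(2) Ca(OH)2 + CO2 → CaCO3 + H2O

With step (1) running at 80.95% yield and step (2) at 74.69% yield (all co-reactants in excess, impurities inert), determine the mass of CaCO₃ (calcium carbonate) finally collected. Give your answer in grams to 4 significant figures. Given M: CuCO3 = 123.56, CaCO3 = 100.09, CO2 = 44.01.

121.5 g

Pure CuCO3 = 397.6 × 0.6240 = 248.10 g.
n(CuCO3) = 248.10 / 123.56 = 2.0080 mol.
Step 1 (CuCO3:CO2 = 1:1): theoretical n(CO2) = 2.0080 mol; at 80.95% yield, n(CO2) = 1.6254 mol.
Step 2 (CO2:CaCO3 = 1:1): theoretical n(CaCO3) = 1.6254 mol, so theoretical mass = 1.6254 × 100.09 = 162.69 g.
At 74.69% yield, actual mass of CaCO3 = 162.69 × 0.7469 = 121.51 g.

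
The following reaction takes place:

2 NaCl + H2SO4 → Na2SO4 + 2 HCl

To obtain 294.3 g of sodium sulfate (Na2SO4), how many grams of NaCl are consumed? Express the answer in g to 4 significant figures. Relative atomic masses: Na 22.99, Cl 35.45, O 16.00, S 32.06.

242.2 g

M(Na2SO4) = 2(22.99) + 32.06 + 4(16.00) = 142.04 g/mol.
M(NaCl) = 22.99 + 35.45 = 58.44 g/mol.
n(Na2SO4) = 294.30 g / 142.04 g/mol = 2.0720 mol.
From the equation the Na2SO4:NaCl mole ratio is 1:2, so n(NaCl) = 2.0720 × 2/1 = 4.1439 mol.
Mass of NaCl = 4.1439 mol × 58.44 g/mol = 242.17 g.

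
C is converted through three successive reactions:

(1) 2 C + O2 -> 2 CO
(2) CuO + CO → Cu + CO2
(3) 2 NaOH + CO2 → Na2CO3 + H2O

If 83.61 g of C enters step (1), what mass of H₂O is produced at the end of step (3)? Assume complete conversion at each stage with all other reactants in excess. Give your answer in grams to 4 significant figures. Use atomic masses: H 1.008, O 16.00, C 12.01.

125.4 g

M(C) = 12.01 g/mol.
M(H2O) = 2(1.008) + 16.00 = 18.016 g/mol.
n(C) = 83.61 / 12.01 = 6.9617 mol.
Reaction (1): C→CO ratio 2:2 ⇒ n(CO) = 6.9617 mol.
Reaction (2): CO→CO2 ratio 1:1 ⇒ n(CO2) = 6.9617 mol.
Reaction (3): CO2→H2O ratio 1:1 ⇒ n(H2O) = 6.9617 mol.
Mass of H2O = 6.9617 × 18.016 = 125.42 g.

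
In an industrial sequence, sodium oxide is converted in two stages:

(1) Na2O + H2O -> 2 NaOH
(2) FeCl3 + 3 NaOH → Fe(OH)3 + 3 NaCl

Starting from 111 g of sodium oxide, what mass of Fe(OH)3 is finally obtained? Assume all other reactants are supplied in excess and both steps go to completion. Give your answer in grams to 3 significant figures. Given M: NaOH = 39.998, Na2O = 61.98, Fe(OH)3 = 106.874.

n(Na2O) = 111.0 / 61.98 = 1.791 mol.
Step 1 gives a 1:2 ratio of Na2O to NaOH, so n(NaOH) = 3.582 mol.
In step 2 the NaOH:Fe(OH)3 ratio is 3:1, so n(Fe(OH)3) = 1.194 mol.
Mass of Fe(OH)3 = 1.194 × 106.874 = 127.6 g.

128 g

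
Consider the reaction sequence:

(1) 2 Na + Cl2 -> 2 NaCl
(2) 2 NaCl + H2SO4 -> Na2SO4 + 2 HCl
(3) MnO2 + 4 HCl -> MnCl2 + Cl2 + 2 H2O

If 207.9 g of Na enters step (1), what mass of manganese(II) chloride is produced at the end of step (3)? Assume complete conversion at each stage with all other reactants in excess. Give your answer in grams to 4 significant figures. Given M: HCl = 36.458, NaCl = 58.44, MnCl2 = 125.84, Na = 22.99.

284.5 g

n(Na) = 207.9 / 22.99 = 9.0431 mol.
Reaction (1): Na→NaCl ratio 2:2 ⇒ n(NaCl) = 9.0431 mol.
Reaction (2): NaCl→HCl ratio 2:2 ⇒ n(HCl) = 9.0431 mol.
Reaction (3): HCl→MnCl2 ratio 4:1 ⇒ n(MnCl2) = 2.2608 mol.
Mass of MnCl2 = 2.2608 × 125.84 = 284.49 g.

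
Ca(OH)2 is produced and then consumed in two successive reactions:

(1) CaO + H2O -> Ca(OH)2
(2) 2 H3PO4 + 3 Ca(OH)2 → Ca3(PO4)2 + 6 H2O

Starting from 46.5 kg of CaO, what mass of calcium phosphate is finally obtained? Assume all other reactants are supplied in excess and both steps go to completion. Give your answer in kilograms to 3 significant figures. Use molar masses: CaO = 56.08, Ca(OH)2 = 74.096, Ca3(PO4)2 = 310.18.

46.5 kg = 46500 g.
n(CaO) = 46500 / 56.08 = 829.2 mol.
Step 1 gives a 1:1 ratio of CaO to Ca(OH)2, so n(Ca(OH)2) = 829.2 mol.
In step 2 the Ca(OH)2:Ca3(PO4)2 ratio is 3:1, so n(Ca3(PO4)2) = 276.4 mol.
Mass of Ca3(PO4)2 = 276.4 × 310.18 = 85730 g = 85.7 kg.

85.7 kg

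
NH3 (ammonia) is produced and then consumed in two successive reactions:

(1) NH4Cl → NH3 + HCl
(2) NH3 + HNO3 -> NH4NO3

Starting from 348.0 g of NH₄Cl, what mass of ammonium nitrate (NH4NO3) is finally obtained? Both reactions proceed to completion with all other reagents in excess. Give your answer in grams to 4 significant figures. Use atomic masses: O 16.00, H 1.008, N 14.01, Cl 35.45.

520.8 g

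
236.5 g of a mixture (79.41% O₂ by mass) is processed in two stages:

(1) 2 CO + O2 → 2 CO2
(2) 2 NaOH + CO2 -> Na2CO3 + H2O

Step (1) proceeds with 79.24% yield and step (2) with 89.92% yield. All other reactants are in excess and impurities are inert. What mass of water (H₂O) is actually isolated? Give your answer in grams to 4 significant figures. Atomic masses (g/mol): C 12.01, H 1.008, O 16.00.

Pure O2 = 236.5 × 0.7941 = 187.80 g.
M(O2) = 2(16.00) = 32.00 g/mol.
M(H2O) = 2(1.008) + 16.00 = 18.016 g/mol.
n(O2) = 187.80 / 32.00 = 5.8689 mol.
Step 1 (O2:CO2 = 1:2): theoretical n(CO2) = 11.738 mol; at 79.24% yield, n(CO2) = 9.3010 mol.
Step 2 (CO2:H2O = 1:1): theoretical n(H2O) = 9.3010 mol, so theoretical mass = 9.3010 × 18.016 = 167.57 g.
At 89.92% yield, actual mass of H2O = 167.57 × 0.8992 = 150.68 g.

150.7 g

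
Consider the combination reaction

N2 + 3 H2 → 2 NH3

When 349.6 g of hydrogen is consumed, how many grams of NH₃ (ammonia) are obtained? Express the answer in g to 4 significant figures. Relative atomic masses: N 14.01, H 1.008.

1969 g

M(H2) = 2(1.008) = 2.016 g/mol.
M(NH3) = 14.01 + 3(1.008) = 17.034 g/mol.
n(H2) = 349.60 g / 2.016 g/mol = 173.41 mol.
From the equation the H2:NH3 mole ratio is 3:2, so n(NH3) = 173.41 × 2/3 = 115.61 mol.
Mass of NH3 = 115.61 mol × 17.034 g/mol = 1969.3 g.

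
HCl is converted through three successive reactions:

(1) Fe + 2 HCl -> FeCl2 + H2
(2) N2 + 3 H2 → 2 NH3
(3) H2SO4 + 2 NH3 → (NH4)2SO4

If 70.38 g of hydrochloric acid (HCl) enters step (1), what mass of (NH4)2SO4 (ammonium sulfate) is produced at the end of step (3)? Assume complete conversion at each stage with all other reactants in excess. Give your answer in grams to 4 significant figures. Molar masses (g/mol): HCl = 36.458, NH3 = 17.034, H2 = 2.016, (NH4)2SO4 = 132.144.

n(HCl) = 70.38 / 36.458 = 1.9304 mol.
Reaction (1): HCl→H2 ratio 2:1 ⇒ n(H2) = 0.96522 mol.
Reaction (2): H2→NH3 ratio 3:2 ⇒ n(NH3) = 0.64348 mol.
Reaction (3): NH3→(NH4)2SO4 ratio 2:1 ⇒ n((NH4)2SO4) = 0.32174 mol.
Mass of (NH4)2SO4 = 0.32174 × 132.144 = 42.516 g.

42.52 g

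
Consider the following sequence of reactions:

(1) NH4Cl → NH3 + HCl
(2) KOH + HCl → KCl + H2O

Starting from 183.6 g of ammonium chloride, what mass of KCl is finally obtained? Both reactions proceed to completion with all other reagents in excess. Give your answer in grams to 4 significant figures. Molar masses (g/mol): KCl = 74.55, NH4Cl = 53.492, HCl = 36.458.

n(NH4Cl) = 183.60 / 53.492 = 3.4323 mol.
Step 1 gives a 1:1 ratio of NH4Cl to HCl, so n(HCl) = 3.4323 mol.
In step 2 the HCl:KCl ratio is 1:1, so n(KCl) = 3.4323 mol.
Mass of KCl = 3.4323 × 74.55 = 255.88 g.

255.9 g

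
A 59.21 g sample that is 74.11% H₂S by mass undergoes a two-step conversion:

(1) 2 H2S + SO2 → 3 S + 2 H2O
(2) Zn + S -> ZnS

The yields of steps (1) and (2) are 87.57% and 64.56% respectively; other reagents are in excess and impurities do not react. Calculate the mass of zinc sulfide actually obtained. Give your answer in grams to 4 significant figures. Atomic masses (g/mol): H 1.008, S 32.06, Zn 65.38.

Pure H2S = 59.21 × 0.7411 = 43.881 g.
M(H2S) = 2(1.008) + 32.06 = 34.076 g/mol.
M(ZnS) = 65.38 + 32.06 = 97.44 g/mol.
n(H2S) = 43.881 / 34.076 = 1.2877 mol.
Step 1 (H2S:S = 2:3): theoretical n(S) = 1.9316 mol; at 87.57% yield, n(S) = 1.6915 mol.
Step 2 (S:ZnS = 1:1): theoretical n(ZnS) = 1.6915 mol, so theoretical mass = 1.6915 × 97.44 = 164.82 g.
At 64.56% yield, actual mass of ZnS = 164.82 × 0.6456 = 106.41 g.

106.4 g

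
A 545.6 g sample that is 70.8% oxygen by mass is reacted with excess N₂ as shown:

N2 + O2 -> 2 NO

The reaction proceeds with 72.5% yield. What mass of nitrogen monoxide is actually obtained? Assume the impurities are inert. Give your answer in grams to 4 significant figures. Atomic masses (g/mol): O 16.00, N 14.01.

525.3 g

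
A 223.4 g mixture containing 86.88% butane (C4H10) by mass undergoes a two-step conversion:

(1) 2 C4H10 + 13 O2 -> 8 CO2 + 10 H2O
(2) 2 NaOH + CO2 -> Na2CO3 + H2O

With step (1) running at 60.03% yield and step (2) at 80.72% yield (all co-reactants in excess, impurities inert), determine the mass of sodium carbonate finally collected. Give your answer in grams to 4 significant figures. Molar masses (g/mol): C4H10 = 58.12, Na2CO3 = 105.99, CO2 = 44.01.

686.0 g

Pure C4H10 = 223.4 × 0.8688 = 194.09 g.
n(C4H10) = 194.09 / 58.12 = 3.3395 mol.
Step 1 (C4H10:CO2 = 2:8): theoretical n(CO2) = 13.358 mol; at 60.03% yield, n(CO2) = 8.0187 mol.
Step 2 (CO2:Na2CO3 = 1:1): theoretical n(Na2CO3) = 8.0187 mol, so theoretical mass = 8.0187 × 105.99 = 849.91 g.
At 80.72% yield, actual mass of Na2CO3 = 849.91 × 0.8072 = 686.04 g.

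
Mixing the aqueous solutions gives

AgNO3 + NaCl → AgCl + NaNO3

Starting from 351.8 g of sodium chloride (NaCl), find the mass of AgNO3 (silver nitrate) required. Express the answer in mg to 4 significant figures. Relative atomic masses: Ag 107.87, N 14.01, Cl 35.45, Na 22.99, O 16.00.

M(NaCl) = 22.99 + 35.45 = 58.44 g/mol.
M(AgNO3) = 107.87 + 14.01 + 3(16.00) = 169.88 g/mol.
n(NaCl) = 351.80 g / 58.44 g/mol = 6.0198 mol.
From the equation the NaCl:AgNO3 mole ratio is 1:1, so n(AgNO3) = 6.0198 × 1/1 = 6.0198 mol.
Mass of AgNO3 = 6.0198 mol × 169.88 g/mol = 1022.7 g.
Converting to mg: 1022.7 g = 1023000 mg.

1023000 mg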